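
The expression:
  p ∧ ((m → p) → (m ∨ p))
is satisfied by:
  {p: True}


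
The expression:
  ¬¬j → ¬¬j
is always true.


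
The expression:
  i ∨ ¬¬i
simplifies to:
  i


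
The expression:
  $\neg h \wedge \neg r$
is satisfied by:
  {r: False, h: False}


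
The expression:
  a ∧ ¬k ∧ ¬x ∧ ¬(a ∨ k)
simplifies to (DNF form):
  False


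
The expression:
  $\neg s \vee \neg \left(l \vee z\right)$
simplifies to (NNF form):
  $\left(\neg l \wedge \neg z\right) \vee \neg s$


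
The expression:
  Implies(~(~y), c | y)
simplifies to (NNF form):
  True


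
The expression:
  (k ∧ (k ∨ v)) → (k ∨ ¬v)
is always true.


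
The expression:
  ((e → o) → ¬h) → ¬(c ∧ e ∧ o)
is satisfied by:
  {h: True, c: False, o: False, e: False}
  {h: False, c: False, o: False, e: False}
  {h: True, e: True, c: False, o: False}
  {e: True, h: False, c: False, o: False}
  {h: True, o: True, e: False, c: False}
  {o: True, e: False, c: False, h: False}
  {h: True, e: True, o: True, c: False}
  {e: True, o: True, h: False, c: False}
  {h: True, c: True, e: False, o: False}
  {c: True, e: False, o: False, h: False}
  {h: True, e: True, c: True, o: False}
  {e: True, c: True, h: False, o: False}
  {h: True, o: True, c: True, e: False}
  {o: True, c: True, e: False, h: False}
  {h: True, e: True, o: True, c: True}


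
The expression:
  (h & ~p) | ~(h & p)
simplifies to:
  ~h | ~p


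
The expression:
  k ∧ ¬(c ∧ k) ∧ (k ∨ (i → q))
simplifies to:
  k ∧ ¬c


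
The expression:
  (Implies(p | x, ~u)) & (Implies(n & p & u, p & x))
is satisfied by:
  {x: False, u: False, p: False}
  {p: True, x: False, u: False}
  {x: True, p: False, u: False}
  {p: True, x: True, u: False}
  {u: True, p: False, x: False}


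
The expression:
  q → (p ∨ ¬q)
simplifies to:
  p ∨ ¬q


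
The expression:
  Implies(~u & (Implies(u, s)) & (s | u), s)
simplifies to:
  True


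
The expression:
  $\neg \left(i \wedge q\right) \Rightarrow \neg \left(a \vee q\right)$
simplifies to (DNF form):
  $\left(i \wedge q\right) \vee \left(\neg a \wedge \neg q\right)$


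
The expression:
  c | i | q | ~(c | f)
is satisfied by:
  {i: True, q: True, c: True, f: False}
  {i: True, q: True, c: False, f: False}
  {i: True, c: True, q: False, f: False}
  {i: True, c: False, q: False, f: False}
  {q: True, c: True, i: False, f: False}
  {q: True, c: False, i: False, f: False}
  {c: True, i: False, q: False, f: False}
  {c: False, i: False, q: False, f: False}
  {f: True, i: True, q: True, c: True}
  {f: True, i: True, q: True, c: False}
  {f: True, i: True, c: True, q: False}
  {f: True, i: True, c: False, q: False}
  {f: True, q: True, c: True, i: False}
  {f: True, q: True, c: False, i: False}
  {f: True, c: True, q: False, i: False}


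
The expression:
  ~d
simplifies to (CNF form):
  ~d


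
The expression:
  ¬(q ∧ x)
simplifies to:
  ¬q ∨ ¬x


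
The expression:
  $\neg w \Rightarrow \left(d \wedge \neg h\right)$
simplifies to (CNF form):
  $\left(d \vee w\right) \wedge \left(w \vee \neg h\right)$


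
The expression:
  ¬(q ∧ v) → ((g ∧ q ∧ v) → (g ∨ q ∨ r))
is always true.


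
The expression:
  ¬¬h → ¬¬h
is always true.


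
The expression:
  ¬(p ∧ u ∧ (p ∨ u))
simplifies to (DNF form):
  ¬p ∨ ¬u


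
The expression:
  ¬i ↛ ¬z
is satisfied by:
  {z: True, i: False}


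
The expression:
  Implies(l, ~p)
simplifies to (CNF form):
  ~l | ~p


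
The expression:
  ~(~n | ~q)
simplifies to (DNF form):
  n & q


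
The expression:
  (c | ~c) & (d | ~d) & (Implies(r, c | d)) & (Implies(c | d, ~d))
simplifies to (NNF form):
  ~d & (c | ~r)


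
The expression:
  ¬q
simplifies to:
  ¬q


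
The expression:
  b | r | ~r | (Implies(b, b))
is always true.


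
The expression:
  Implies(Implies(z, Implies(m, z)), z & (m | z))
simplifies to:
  z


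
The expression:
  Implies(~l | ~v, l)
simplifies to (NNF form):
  l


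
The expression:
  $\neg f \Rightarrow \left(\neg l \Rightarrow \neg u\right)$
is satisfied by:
  {l: True, f: True, u: False}
  {l: True, f: False, u: False}
  {f: True, l: False, u: False}
  {l: False, f: False, u: False}
  {l: True, u: True, f: True}
  {l: True, u: True, f: False}
  {u: True, f: True, l: False}


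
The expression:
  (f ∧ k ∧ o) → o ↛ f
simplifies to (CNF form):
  ¬f ∨ ¬k ∨ ¬o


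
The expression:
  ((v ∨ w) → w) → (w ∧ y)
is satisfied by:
  {y: True, v: True, w: False}
  {v: True, w: False, y: False}
  {y: True, v: True, w: True}
  {y: True, w: True, v: False}


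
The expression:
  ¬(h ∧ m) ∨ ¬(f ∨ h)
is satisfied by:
  {h: False, m: False}
  {m: True, h: False}
  {h: True, m: False}


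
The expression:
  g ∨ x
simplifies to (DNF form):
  g ∨ x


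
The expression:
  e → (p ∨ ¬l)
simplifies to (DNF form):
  p ∨ ¬e ∨ ¬l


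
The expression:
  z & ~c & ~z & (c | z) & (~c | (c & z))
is never true.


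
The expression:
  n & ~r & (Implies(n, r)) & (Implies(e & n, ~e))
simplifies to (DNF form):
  False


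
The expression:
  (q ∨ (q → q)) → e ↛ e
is never true.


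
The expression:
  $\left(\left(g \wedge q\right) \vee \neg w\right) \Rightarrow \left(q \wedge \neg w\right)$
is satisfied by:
  {w: True, g: False, q: False}
  {q: True, w: True, g: False}
  {w: True, g: True, q: False}
  {q: True, g: False, w: False}
  {q: True, g: True, w: False}


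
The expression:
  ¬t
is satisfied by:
  {t: False}


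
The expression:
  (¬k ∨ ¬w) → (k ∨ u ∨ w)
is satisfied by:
  {k: True, u: True, w: True}
  {k: True, u: True, w: False}
  {k: True, w: True, u: False}
  {k: True, w: False, u: False}
  {u: True, w: True, k: False}
  {u: True, w: False, k: False}
  {w: True, u: False, k: False}


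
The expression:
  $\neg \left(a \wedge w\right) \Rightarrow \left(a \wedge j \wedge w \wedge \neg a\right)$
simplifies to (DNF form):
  $a \wedge w$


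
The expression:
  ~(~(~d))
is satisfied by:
  {d: False}


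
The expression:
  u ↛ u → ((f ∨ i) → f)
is always true.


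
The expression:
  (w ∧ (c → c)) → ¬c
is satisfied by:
  {w: False, c: False}
  {c: True, w: False}
  {w: True, c: False}


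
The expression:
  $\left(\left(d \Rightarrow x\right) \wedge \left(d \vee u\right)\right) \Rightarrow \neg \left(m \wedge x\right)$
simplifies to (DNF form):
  $\left(\neg d \wedge \neg u\right) \vee \neg m \vee \neg x$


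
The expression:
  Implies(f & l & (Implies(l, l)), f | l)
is always true.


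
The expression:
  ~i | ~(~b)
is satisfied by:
  {b: True, i: False}
  {i: False, b: False}
  {i: True, b: True}


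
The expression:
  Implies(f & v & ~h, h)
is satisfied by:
  {h: True, v: False, f: False}
  {v: False, f: False, h: False}
  {f: True, h: True, v: False}
  {f: True, v: False, h: False}
  {h: True, v: True, f: False}
  {v: True, h: False, f: False}
  {f: True, v: True, h: True}


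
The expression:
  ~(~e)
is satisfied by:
  {e: True}


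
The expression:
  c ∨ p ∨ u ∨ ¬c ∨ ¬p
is always true.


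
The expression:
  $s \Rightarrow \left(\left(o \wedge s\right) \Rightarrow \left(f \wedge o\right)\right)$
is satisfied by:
  {f: True, s: False, o: False}
  {s: False, o: False, f: False}
  {o: True, f: True, s: False}
  {o: True, s: False, f: False}
  {f: True, s: True, o: False}
  {s: True, f: False, o: False}
  {o: True, s: True, f: True}


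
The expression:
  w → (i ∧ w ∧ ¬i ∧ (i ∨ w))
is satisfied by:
  {w: False}


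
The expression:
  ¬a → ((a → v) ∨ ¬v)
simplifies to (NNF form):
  True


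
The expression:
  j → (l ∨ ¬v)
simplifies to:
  l ∨ ¬j ∨ ¬v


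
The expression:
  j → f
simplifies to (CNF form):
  f ∨ ¬j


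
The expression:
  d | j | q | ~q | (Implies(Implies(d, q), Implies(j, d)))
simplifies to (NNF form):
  True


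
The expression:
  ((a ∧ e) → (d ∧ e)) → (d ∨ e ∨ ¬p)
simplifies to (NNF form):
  d ∨ e ∨ ¬p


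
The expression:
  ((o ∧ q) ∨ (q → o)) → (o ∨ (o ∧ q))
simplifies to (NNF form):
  o ∨ q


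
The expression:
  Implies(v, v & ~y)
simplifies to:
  ~v | ~y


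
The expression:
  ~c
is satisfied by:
  {c: False}


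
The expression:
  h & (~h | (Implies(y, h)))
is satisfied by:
  {h: True}


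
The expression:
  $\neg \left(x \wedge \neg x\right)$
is always true.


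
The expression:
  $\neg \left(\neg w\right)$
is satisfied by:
  {w: True}


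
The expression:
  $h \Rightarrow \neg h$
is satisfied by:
  {h: False}


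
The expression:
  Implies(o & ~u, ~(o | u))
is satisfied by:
  {u: True, o: False}
  {o: False, u: False}
  {o: True, u: True}


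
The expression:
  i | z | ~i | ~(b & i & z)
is always true.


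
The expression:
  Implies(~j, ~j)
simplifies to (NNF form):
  True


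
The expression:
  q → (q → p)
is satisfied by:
  {p: True, q: False}
  {q: False, p: False}
  {q: True, p: True}


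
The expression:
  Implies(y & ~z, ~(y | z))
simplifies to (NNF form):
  z | ~y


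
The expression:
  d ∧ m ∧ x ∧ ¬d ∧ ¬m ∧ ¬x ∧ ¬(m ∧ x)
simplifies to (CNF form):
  False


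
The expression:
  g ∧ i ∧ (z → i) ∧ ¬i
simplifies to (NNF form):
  False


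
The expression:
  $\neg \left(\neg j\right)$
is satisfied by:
  {j: True}


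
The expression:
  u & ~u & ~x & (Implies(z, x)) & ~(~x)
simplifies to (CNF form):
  False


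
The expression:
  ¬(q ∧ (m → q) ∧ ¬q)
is always true.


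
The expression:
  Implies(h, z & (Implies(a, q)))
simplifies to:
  ~h | (q & z) | (z & ~a)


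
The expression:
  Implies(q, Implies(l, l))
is always true.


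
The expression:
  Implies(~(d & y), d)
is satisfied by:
  {d: True}


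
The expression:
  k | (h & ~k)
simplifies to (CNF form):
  h | k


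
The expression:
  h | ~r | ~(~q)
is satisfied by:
  {q: True, h: True, r: False}
  {q: True, h: False, r: False}
  {h: True, q: False, r: False}
  {q: False, h: False, r: False}
  {r: True, q: True, h: True}
  {r: True, q: True, h: False}
  {r: True, h: True, q: False}


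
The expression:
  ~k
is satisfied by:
  {k: False}


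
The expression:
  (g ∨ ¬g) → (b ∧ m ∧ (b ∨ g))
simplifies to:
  b ∧ m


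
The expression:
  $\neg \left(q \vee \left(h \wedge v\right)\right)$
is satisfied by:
  {q: False, h: False, v: False}
  {v: True, q: False, h: False}
  {h: True, q: False, v: False}


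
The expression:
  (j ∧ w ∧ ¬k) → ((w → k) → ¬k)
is always true.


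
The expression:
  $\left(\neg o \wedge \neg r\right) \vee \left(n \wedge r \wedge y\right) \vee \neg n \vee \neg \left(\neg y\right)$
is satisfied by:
  {y: True, o: False, n: False, r: False}
  {r: True, y: True, o: False, n: False}
  {y: True, o: True, n: False, r: False}
  {r: True, y: True, o: True, n: False}
  {r: False, o: False, n: False, y: False}
  {r: True, o: False, n: False, y: False}
  {o: True, r: False, n: False, y: False}
  {r: True, o: True, n: False, y: False}
  {n: True, y: True, r: False, o: False}
  {r: True, n: True, y: True, o: False}
  {n: True, y: True, o: True, r: False}
  {r: True, n: True, y: True, o: True}
  {n: True, y: False, o: False, r: False}


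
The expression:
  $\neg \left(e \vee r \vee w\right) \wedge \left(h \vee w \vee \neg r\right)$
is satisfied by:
  {e: False, r: False, w: False}


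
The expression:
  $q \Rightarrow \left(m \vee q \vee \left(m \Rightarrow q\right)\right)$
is always true.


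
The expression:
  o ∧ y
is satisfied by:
  {o: True, y: True}


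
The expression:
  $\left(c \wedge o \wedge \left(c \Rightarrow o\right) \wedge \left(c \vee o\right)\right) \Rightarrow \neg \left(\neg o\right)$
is always true.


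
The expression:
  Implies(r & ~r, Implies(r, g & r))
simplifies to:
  True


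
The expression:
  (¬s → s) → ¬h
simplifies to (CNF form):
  ¬h ∨ ¬s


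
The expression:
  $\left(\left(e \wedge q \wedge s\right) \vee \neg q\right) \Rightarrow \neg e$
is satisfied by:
  {q: True, e: False, s: False}
  {q: False, e: False, s: False}
  {s: True, q: True, e: False}
  {s: True, q: False, e: False}
  {e: True, q: True, s: False}


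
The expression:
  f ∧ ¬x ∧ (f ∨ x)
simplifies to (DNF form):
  f ∧ ¬x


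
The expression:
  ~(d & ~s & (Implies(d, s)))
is always true.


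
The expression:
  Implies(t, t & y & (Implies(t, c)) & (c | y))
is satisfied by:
  {c: True, y: True, t: False}
  {c: True, y: False, t: False}
  {y: True, c: False, t: False}
  {c: False, y: False, t: False}
  {c: True, t: True, y: True}


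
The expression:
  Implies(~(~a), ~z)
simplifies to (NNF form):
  ~a | ~z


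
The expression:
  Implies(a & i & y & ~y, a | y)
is always true.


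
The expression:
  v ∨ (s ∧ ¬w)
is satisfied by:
  {v: True, s: True, w: False}
  {v: True, s: False, w: False}
  {v: True, w: True, s: True}
  {v: True, w: True, s: False}
  {s: True, w: False, v: False}


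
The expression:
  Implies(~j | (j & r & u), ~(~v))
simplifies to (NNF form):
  v | (j & ~r) | (j & ~u)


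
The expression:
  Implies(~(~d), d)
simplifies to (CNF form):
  True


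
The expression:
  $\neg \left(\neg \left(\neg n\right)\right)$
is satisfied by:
  {n: False}


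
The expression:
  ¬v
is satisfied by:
  {v: False}


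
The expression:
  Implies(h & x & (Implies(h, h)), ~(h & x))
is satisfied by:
  {h: False, x: False}
  {x: True, h: False}
  {h: True, x: False}


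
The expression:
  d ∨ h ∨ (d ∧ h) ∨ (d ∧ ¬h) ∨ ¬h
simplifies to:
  True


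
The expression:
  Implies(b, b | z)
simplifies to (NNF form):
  True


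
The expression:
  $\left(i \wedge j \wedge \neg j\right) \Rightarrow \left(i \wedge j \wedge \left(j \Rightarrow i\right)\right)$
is always true.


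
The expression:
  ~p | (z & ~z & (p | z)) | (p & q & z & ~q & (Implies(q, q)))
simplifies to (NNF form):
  ~p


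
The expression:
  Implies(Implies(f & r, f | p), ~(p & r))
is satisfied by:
  {p: False, r: False}
  {r: True, p: False}
  {p: True, r: False}


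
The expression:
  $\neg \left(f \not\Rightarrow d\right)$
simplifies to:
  $d \vee \neg f$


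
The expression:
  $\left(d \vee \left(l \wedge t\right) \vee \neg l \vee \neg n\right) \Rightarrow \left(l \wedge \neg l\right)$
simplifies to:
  $l \wedge n \wedge \neg d \wedge \neg t$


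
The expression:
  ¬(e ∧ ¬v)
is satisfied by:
  {v: True, e: False}
  {e: False, v: False}
  {e: True, v: True}


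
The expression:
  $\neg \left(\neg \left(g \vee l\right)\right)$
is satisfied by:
  {l: True, g: True}
  {l: True, g: False}
  {g: True, l: False}


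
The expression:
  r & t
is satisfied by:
  {t: True, r: True}


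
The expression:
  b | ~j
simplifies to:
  b | ~j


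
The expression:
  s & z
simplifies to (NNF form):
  s & z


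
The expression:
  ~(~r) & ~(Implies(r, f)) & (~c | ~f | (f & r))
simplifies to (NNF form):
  r & ~f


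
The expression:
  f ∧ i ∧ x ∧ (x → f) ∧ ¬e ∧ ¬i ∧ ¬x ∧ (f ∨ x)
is never true.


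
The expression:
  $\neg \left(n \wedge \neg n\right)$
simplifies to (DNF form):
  $\text{True}$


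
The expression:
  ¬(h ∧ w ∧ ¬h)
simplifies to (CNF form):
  True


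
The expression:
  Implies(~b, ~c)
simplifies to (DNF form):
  b | ~c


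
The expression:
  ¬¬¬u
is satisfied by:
  {u: False}


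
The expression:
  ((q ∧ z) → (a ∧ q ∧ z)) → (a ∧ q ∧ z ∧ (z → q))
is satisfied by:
  {z: True, q: True}


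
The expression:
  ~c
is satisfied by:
  {c: False}


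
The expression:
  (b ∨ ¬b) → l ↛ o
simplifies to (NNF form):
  l ∧ ¬o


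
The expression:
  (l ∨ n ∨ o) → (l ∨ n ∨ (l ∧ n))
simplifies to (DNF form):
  l ∨ n ∨ ¬o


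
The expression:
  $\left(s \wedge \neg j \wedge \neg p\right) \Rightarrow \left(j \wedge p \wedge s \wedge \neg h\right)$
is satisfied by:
  {j: True, p: True, s: False}
  {j: True, s: False, p: False}
  {p: True, s: False, j: False}
  {p: False, s: False, j: False}
  {j: True, p: True, s: True}
  {j: True, s: True, p: False}
  {p: True, s: True, j: False}


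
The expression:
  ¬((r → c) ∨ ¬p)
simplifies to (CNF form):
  p ∧ r ∧ ¬c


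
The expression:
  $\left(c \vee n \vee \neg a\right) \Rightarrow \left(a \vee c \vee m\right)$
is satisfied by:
  {a: True, m: True, c: True}
  {a: True, m: True, c: False}
  {a: True, c: True, m: False}
  {a: True, c: False, m: False}
  {m: True, c: True, a: False}
  {m: True, c: False, a: False}
  {c: True, m: False, a: False}


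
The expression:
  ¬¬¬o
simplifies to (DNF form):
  ¬o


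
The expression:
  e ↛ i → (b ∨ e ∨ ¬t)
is always true.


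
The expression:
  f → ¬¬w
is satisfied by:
  {w: True, f: False}
  {f: False, w: False}
  {f: True, w: True}


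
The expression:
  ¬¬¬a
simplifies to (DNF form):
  ¬a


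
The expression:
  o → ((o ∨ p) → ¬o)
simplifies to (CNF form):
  ¬o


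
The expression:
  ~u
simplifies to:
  ~u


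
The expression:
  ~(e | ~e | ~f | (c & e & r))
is never true.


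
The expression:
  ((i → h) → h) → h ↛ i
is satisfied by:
  {i: False}


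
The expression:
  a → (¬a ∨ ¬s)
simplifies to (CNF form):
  ¬a ∨ ¬s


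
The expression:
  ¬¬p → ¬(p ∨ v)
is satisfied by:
  {p: False}


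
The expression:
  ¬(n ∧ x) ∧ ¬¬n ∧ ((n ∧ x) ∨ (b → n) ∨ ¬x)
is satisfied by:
  {n: True, x: False}


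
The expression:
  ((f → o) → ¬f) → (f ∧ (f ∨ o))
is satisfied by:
  {f: True}


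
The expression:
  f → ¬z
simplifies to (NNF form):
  ¬f ∨ ¬z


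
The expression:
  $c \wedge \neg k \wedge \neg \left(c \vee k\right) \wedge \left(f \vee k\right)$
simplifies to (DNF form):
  $\text{False}$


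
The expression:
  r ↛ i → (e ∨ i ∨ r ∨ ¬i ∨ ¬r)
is always true.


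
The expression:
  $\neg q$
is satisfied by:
  {q: False}


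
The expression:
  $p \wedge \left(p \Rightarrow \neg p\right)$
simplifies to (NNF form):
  $\text{False}$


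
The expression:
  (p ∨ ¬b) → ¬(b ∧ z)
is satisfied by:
  {p: False, z: False, b: False}
  {b: True, p: False, z: False}
  {z: True, p: False, b: False}
  {b: True, z: True, p: False}
  {p: True, b: False, z: False}
  {b: True, p: True, z: False}
  {z: True, p: True, b: False}


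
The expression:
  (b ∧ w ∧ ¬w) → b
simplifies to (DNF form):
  True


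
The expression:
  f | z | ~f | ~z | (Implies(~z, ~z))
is always true.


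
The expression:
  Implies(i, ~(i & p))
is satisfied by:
  {p: False, i: False}
  {i: True, p: False}
  {p: True, i: False}


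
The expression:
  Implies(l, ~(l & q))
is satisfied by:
  {l: False, q: False}
  {q: True, l: False}
  {l: True, q: False}


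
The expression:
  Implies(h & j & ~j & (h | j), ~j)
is always true.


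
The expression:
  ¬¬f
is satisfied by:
  {f: True}


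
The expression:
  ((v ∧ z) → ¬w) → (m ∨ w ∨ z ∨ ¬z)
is always true.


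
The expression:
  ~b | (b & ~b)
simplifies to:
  ~b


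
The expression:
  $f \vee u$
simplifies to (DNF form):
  $f \vee u$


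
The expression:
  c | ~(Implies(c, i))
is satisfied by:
  {c: True}


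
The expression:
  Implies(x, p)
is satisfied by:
  {p: True, x: False}
  {x: False, p: False}
  {x: True, p: True}


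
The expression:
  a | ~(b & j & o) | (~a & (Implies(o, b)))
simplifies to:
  True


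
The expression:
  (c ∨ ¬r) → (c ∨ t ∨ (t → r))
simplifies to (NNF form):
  True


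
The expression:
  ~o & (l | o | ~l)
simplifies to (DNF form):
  ~o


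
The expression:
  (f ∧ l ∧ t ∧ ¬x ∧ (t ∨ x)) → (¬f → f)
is always true.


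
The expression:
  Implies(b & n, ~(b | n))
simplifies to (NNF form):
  ~b | ~n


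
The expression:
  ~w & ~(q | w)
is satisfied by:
  {q: False, w: False}


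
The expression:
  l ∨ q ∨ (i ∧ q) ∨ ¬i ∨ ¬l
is always true.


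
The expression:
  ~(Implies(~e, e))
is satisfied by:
  {e: False}


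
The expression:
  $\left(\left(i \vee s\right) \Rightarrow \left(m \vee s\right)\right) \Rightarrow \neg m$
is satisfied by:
  {m: False}


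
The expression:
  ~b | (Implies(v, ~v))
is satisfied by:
  {v: False, b: False}
  {b: True, v: False}
  {v: True, b: False}


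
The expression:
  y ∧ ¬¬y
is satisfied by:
  {y: True}


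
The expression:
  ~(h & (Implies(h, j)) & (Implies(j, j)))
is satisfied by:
  {h: False, j: False}
  {j: True, h: False}
  {h: True, j: False}


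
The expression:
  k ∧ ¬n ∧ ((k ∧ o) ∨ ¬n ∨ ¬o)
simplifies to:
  k ∧ ¬n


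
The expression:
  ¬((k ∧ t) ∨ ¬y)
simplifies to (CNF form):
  y ∧ (¬k ∨ ¬t)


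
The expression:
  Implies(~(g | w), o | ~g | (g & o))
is always true.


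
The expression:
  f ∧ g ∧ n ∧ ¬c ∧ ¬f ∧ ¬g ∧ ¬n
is never true.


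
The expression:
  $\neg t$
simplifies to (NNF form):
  $\neg t$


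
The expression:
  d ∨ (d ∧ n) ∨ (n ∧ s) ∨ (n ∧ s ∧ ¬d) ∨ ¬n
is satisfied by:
  {d: True, s: True, n: False}
  {d: True, s: False, n: False}
  {s: True, d: False, n: False}
  {d: False, s: False, n: False}
  {n: True, d: True, s: True}
  {n: True, d: True, s: False}
  {n: True, s: True, d: False}


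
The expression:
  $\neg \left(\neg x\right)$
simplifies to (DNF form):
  $x$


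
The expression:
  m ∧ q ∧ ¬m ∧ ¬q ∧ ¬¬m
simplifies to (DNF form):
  False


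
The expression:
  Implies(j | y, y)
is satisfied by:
  {y: True, j: False}
  {j: False, y: False}
  {j: True, y: True}


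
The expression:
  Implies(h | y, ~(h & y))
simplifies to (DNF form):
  ~h | ~y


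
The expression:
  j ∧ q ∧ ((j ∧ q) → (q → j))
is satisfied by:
  {j: True, q: True}


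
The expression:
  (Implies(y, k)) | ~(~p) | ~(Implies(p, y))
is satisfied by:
  {k: True, p: True, y: False}
  {k: True, p: False, y: False}
  {p: True, k: False, y: False}
  {k: False, p: False, y: False}
  {y: True, k: True, p: True}
  {y: True, k: True, p: False}
  {y: True, p: True, k: False}


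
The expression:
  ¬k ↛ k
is always true.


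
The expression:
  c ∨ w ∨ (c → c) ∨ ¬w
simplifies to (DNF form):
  True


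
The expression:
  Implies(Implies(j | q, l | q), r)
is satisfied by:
  {r: True, j: True, q: False, l: False}
  {r: True, q: False, j: False, l: False}
  {r: True, l: True, j: True, q: False}
  {r: True, l: True, q: False, j: False}
  {r: True, j: True, q: True, l: False}
  {r: True, q: True, j: False, l: False}
  {r: True, l: True, q: True, j: True}
  {r: True, l: True, q: True, j: False}
  {j: True, l: False, q: False, r: False}


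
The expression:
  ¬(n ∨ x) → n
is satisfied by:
  {n: True, x: True}
  {n: True, x: False}
  {x: True, n: False}


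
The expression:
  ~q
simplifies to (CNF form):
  ~q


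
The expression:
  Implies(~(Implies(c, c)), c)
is always true.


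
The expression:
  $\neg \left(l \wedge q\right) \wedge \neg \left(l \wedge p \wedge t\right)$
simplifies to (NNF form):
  $\left(\neg p \wedge \neg q\right) \vee \left(\neg q \wedge \neg t\right) \vee \neg l$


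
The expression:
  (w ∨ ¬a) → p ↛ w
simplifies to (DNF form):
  (a ∧ ¬w) ∨ (p ∧ ¬w)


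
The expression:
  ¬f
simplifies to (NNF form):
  ¬f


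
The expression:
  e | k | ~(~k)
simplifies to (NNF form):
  e | k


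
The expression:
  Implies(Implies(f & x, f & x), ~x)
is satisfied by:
  {x: False}


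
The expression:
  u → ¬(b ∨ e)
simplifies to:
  (¬b ∧ ¬e) ∨ ¬u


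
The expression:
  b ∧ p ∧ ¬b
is never true.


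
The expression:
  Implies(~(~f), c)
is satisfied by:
  {c: True, f: False}
  {f: False, c: False}
  {f: True, c: True}


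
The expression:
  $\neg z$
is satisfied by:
  {z: False}


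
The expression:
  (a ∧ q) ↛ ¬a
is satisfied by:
  {a: True, q: True}


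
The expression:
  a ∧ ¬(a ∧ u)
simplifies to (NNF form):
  a ∧ ¬u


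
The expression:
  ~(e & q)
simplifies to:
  ~e | ~q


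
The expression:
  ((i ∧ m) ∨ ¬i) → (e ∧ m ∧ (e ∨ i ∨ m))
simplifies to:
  (e ∧ m) ∨ (i ∧ ¬m)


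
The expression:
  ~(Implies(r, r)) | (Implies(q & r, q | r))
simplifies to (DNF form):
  True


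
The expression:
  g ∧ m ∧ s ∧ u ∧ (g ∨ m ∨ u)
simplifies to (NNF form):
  g ∧ m ∧ s ∧ u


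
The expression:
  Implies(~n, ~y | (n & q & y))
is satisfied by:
  {n: True, y: False}
  {y: False, n: False}
  {y: True, n: True}


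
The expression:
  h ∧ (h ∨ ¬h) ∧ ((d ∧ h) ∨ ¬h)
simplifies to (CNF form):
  d ∧ h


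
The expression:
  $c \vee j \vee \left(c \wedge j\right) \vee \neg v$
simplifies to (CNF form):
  $c \vee j \vee \neg v$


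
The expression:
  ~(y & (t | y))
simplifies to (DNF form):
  ~y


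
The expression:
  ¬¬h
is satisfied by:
  {h: True}


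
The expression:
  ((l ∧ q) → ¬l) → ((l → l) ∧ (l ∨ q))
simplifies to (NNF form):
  l ∨ q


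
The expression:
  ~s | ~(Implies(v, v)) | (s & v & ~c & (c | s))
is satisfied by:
  {v: True, s: False, c: False}
  {v: False, s: False, c: False}
  {c: True, v: True, s: False}
  {c: True, v: False, s: False}
  {s: True, v: True, c: False}


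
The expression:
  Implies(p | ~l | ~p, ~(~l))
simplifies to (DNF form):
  l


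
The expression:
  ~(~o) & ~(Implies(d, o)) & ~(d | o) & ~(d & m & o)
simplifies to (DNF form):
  False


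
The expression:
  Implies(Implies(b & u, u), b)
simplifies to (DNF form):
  b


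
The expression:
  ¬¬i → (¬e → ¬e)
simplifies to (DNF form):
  True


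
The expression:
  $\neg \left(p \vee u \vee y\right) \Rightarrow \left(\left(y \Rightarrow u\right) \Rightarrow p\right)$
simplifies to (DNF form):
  $p \vee u \vee y$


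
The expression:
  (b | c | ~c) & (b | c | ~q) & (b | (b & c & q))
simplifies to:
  b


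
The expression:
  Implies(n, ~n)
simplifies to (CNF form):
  ~n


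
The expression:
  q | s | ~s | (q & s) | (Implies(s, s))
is always true.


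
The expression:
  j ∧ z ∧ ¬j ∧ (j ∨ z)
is never true.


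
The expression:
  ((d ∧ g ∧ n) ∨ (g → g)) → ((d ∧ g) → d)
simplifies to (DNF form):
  True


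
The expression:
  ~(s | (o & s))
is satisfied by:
  {s: False}


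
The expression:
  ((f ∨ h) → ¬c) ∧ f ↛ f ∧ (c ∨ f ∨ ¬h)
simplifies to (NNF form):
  False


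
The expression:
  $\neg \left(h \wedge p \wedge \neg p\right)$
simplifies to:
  $\text{True}$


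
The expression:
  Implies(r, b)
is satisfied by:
  {b: True, r: False}
  {r: False, b: False}
  {r: True, b: True}


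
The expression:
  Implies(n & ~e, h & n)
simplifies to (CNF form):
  e | h | ~n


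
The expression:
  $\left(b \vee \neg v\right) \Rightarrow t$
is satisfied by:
  {t: True, v: True, b: False}
  {t: True, v: False, b: False}
  {b: True, t: True, v: True}
  {b: True, t: True, v: False}
  {v: True, b: False, t: False}


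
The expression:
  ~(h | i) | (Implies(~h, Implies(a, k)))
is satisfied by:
  {k: True, h: True, a: False, i: False}
  {k: True, h: False, a: False, i: False}
  {h: True, i: False, k: False, a: False}
  {i: False, h: False, k: False, a: False}
  {i: True, k: True, h: True, a: False}
  {i: True, k: True, h: False, a: False}
  {i: True, h: True, k: False, a: False}
  {i: True, h: False, k: False, a: False}
  {a: True, k: True, h: True, i: False}
  {a: True, k: True, h: False, i: False}
  {a: True, h: True, k: False, i: False}
  {a: True, h: False, k: False, i: False}
  {i: True, a: True, k: True, h: True}
  {i: True, a: True, k: True, h: False}
  {i: True, a: True, h: True, k: False}


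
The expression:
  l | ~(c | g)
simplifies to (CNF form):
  (l | ~c) & (l | ~g)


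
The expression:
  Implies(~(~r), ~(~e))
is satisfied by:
  {e: True, r: False}
  {r: False, e: False}
  {r: True, e: True}


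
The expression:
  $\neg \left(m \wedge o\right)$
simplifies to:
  $\neg m \vee \neg o$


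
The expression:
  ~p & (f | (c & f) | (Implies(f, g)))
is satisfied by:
  {p: False}


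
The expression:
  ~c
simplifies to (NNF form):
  ~c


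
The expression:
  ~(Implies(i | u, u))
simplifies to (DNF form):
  i & ~u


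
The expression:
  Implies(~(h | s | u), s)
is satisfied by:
  {s: True, u: True, h: True}
  {s: True, u: True, h: False}
  {s: True, h: True, u: False}
  {s: True, h: False, u: False}
  {u: True, h: True, s: False}
  {u: True, h: False, s: False}
  {h: True, u: False, s: False}


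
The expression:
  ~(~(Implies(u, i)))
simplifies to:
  i | ~u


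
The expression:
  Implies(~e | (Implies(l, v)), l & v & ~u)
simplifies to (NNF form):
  l & (e | v) & (~u | ~v)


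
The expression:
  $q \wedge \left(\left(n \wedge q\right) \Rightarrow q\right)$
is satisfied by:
  {q: True}


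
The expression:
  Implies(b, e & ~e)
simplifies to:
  ~b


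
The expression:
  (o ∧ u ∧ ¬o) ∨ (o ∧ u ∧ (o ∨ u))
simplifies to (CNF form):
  o ∧ u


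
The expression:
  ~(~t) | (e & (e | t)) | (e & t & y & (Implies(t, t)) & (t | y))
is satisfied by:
  {t: True, e: True}
  {t: True, e: False}
  {e: True, t: False}


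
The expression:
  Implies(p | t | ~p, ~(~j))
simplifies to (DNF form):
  j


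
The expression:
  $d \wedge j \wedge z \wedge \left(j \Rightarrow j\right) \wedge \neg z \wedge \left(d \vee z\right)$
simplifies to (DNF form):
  $\text{False}$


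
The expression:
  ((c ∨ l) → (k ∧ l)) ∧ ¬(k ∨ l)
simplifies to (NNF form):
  ¬c ∧ ¬k ∧ ¬l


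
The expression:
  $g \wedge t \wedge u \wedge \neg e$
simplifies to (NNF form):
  $g \wedge t \wedge u \wedge \neg e$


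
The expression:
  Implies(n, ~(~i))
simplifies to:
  i | ~n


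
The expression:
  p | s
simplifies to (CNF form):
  p | s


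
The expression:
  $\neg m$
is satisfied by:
  {m: False}


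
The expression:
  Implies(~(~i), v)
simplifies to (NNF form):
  v | ~i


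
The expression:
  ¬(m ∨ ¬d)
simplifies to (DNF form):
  d ∧ ¬m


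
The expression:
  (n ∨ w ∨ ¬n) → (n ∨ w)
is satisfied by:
  {n: True, w: True}
  {n: True, w: False}
  {w: True, n: False}


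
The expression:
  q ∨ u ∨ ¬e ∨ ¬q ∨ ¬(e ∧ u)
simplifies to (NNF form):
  True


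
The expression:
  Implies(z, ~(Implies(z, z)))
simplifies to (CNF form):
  ~z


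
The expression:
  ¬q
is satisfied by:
  {q: False}


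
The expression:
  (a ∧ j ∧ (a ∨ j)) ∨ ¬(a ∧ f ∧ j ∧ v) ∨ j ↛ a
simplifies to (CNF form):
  True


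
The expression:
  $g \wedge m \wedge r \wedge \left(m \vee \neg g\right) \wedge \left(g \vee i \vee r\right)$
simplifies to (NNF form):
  $g \wedge m \wedge r$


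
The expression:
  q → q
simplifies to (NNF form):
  True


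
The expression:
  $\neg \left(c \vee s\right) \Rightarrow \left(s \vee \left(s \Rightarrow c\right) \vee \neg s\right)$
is always true.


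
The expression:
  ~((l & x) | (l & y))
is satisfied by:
  {y: False, l: False, x: False}
  {x: True, y: False, l: False}
  {y: True, x: False, l: False}
  {x: True, y: True, l: False}
  {l: True, x: False, y: False}


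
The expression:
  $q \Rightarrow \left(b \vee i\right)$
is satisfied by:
  {i: True, b: True, q: False}
  {i: True, q: False, b: False}
  {b: True, q: False, i: False}
  {b: False, q: False, i: False}
  {i: True, b: True, q: True}
  {i: True, q: True, b: False}
  {b: True, q: True, i: False}


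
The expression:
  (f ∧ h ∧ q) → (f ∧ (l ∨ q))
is always true.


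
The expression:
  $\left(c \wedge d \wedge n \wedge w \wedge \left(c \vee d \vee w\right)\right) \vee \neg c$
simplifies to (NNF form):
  $\left(d \wedge n \wedge w\right) \vee \neg c$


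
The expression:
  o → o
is always true.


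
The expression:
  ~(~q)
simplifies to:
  q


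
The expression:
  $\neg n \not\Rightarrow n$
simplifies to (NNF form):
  $\neg n$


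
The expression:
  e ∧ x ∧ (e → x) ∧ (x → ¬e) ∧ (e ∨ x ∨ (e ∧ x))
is never true.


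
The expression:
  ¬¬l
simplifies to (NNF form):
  l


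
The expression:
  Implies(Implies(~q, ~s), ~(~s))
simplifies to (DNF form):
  s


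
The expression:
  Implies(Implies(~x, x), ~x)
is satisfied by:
  {x: False}


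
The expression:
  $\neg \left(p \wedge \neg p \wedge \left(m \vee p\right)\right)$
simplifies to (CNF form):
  $\text{True}$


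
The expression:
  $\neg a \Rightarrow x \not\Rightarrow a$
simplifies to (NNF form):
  $a \vee x$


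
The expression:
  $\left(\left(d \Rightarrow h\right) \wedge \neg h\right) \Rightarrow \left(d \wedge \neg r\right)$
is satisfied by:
  {d: True, h: True}
  {d: True, h: False}
  {h: True, d: False}


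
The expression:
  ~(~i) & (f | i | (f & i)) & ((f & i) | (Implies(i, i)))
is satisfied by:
  {i: True}


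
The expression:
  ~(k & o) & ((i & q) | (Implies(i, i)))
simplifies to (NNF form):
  ~k | ~o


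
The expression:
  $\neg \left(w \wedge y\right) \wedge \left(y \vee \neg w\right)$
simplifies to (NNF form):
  $\neg w$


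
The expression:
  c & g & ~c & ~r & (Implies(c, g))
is never true.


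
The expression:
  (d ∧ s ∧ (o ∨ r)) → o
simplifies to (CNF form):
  o ∨ ¬d ∨ ¬r ∨ ¬s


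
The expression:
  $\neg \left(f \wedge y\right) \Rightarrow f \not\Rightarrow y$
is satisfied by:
  {f: True}


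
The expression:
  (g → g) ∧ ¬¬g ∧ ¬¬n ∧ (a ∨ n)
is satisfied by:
  {g: True, n: True}


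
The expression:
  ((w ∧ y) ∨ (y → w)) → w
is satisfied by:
  {y: True, w: True}
  {y: True, w: False}
  {w: True, y: False}


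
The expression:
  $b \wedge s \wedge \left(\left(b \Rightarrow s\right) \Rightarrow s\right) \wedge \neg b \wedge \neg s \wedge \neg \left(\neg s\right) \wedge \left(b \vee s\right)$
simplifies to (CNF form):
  $\text{False}$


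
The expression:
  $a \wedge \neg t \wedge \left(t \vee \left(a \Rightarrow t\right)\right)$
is never true.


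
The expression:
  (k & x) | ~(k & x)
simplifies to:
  True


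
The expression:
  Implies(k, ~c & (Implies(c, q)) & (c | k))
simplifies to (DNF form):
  ~c | ~k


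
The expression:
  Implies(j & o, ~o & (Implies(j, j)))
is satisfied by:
  {o: False, j: False}
  {j: True, o: False}
  {o: True, j: False}


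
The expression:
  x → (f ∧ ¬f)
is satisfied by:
  {x: False}


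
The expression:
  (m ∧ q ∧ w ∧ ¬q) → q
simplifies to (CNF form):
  True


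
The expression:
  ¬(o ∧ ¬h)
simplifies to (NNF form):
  h ∨ ¬o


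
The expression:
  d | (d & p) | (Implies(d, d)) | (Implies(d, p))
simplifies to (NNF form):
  True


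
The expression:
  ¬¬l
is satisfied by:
  {l: True}


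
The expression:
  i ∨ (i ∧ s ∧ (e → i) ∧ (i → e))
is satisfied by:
  {i: True}


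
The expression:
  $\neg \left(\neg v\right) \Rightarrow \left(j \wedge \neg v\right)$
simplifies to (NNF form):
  $\neg v$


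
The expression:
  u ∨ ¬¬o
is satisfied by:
  {o: True, u: True}
  {o: True, u: False}
  {u: True, o: False}


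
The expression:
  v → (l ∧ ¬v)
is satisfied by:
  {v: False}


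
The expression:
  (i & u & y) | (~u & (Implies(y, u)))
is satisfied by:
  {i: True, y: False, u: False}
  {i: False, y: False, u: False}
  {y: True, u: True, i: True}


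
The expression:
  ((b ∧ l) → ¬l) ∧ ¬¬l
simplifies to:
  l ∧ ¬b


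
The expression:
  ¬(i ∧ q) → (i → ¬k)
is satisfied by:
  {q: True, k: False, i: False}
  {k: False, i: False, q: False}
  {i: True, q: True, k: False}
  {i: True, k: False, q: False}
  {q: True, k: True, i: False}
  {k: True, q: False, i: False}
  {i: True, k: True, q: True}


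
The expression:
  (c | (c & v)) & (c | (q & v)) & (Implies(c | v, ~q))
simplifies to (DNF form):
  c & ~q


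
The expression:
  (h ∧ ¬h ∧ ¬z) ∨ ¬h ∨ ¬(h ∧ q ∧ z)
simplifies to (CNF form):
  ¬h ∨ ¬q ∨ ¬z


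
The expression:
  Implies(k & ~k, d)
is always true.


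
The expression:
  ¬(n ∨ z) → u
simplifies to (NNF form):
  n ∨ u ∨ z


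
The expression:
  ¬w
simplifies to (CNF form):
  ¬w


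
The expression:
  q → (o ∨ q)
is always true.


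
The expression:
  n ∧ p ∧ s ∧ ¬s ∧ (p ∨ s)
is never true.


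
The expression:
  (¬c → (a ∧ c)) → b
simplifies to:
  b ∨ ¬c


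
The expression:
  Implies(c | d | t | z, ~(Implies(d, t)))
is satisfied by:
  {d: True, c: False, t: False, z: False}
  {d: True, z: True, c: False, t: False}
  {d: True, c: True, t: False, z: False}
  {d: True, z: True, c: True, t: False}
  {z: False, c: False, t: False, d: False}


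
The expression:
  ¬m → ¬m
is always true.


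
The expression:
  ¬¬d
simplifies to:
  d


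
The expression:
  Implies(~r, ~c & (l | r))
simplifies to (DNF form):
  r | (l & ~c)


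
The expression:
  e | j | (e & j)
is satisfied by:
  {e: True, j: True}
  {e: True, j: False}
  {j: True, e: False}


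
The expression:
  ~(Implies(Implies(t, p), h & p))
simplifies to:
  (p & ~h) | (~p & ~t)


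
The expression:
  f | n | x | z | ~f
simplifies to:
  True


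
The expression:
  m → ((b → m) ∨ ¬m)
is always true.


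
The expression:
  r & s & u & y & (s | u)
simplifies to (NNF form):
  r & s & u & y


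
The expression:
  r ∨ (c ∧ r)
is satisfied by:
  {r: True}


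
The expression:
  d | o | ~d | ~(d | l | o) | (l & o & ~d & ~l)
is always true.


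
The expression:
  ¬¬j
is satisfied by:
  {j: True}


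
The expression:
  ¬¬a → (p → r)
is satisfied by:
  {r: True, p: False, a: False}
  {p: False, a: False, r: False}
  {r: True, a: True, p: False}
  {a: True, p: False, r: False}
  {r: True, p: True, a: False}
  {p: True, r: False, a: False}
  {r: True, a: True, p: True}


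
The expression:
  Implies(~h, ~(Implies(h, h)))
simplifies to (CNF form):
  h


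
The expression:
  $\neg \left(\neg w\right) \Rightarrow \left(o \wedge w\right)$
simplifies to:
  $o \vee \neg w$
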